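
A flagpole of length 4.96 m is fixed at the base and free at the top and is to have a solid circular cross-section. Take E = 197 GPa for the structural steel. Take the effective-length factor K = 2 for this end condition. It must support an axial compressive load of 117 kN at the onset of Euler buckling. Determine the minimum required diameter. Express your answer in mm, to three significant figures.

L_e = K·L = 2 × 4.96 = 9.920 m
Required I = P_cr·L_e²/(π²E) = 1.170×10^5 × 9.920² / (π² × 1.97×10^11) = 5.922×10^-6 m⁴
I_req = 5.922×10^6 mm⁴
Solid circle: I = πd⁴/64  ⇒  d = (64I/π)^(1/4) = (64×5.922×10^6/π)^(1/4) = 105 mm

d ≈ 105 mm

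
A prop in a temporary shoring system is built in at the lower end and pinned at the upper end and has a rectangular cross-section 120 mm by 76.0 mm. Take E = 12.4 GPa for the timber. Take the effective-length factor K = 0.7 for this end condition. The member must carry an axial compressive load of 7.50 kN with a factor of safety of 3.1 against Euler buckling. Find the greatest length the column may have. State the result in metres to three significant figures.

L_max ≈ 6.87 m

Buckling occurs about the weak axis: I_min = h·b³/12 with b = 76.0 mm (the shorter side).
I_min = 120×76.0³/12 = 4.390×10^6 mm⁴
I = 4.390×10^-6 m⁴
Required critical load P_cr = n·P = 3.1 × 7.50 = 23.25 kN = 2.325×10^4 N
From P_cr = π²EI/(K·L)²:  L = (1/K)·√(π²EI/P_cr) = (1/0.7)·√(π²×1.24×10^10×4.390×10^-6/2.325×10^4)
L = 6.87 m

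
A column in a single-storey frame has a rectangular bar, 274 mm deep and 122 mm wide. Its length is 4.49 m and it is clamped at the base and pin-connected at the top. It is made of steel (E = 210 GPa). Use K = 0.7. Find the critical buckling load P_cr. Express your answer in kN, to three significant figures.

P_cr ≈ 8700 kN

Buckling occurs about the weak axis: I_min = h·b³/12 with b = 122 mm (the shorter side).
I_min = 274×122³/12 = 4.146×10^7 mm⁴
I = 4.146×10^7 mm⁴ = 4.146×10^-5 m⁴
Effective length L_e = K·L = 0.7 × 4.49 = 3.143 m
P_cr = π²EI / L_e² = π² × 210×10⁹ × 4.146×10^-5 / 3.143² = 8.699×10^6 N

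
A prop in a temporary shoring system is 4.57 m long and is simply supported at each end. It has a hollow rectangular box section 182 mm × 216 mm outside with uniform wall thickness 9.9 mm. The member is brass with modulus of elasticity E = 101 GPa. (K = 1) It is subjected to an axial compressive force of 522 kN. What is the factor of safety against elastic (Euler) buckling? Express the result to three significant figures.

Inner dimensions: h_i = 216 − 2×9.9 = 196.2 mm, b_i = 182 − 2×9.9 = 162.2 mm
Weak-axis I_min = (h_o·b_o³ − h_i·b_i³)/12 with b_o = 182, b_i = 162.2 mm (shorter outer/inner sides).
I_min = (216×182³ − 196.2×162.2³)/12 = 3.874×10^7 mm⁴
I = 3.874×10^7 mm⁴ = 3.874×10^-5 m⁴
Effective length L_e = K·L = 1 × 4.57 = 4.570 m
P_cr = π²EI / L_e² = π² × 101×10⁹ × 3.874×10^-5 / 4.570² = 1.849×10^6 N
Factor of safety n = P_cr / P = 1849.2 / 522 = 3.54

n ≈ 3.54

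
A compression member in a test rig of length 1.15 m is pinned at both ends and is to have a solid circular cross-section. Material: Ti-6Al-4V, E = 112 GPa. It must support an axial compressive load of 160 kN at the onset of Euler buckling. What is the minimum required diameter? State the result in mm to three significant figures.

L_e = K·L = 1 × 1.15 = 1.150 m
Required I = P_cr·L_e²/(π²E) = 1.600×10^5 × 1.150² / (π² × 1.12×10^11) = 1.914×10^-7 m⁴
I_req = 1.914×10^5 mm⁴
Solid circle: I = πd⁴/64  ⇒  d = (64I/π)^(1/4) = (64×1.914×10^5/π)^(1/4) = 44.4 mm

d ≈ 44.4 mm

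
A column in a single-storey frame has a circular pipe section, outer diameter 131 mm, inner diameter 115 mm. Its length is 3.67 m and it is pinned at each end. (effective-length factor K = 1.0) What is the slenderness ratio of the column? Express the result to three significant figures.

d_o = 131 mm, d_i = 115 mm
I = π(d_o⁴ − d_i⁴)/64 = π(131⁴ − 115.0⁴)/64 = 5.871×10^6 mm⁴
A = 3.091×10^3 mm²;  r_min = √(I/A) = √(5.871×10^6/3.091×10^3) = 43.58 mm
L_e = K·L = 1 × 3.67 m = 3.670 m = 3670.0 mm
λ = L_e / r_min = 3670.0 / 43.58 = 84.2

λ ≈ 84.2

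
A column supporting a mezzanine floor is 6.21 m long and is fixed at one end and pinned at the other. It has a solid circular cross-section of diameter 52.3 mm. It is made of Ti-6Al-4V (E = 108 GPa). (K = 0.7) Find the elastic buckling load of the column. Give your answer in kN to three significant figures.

P_cr ≈ 20.7 kN

I = πd⁴/64 = π×52.3⁴/64 = 3.673×10^5 mm⁴
I = 3.673×10^5 mm⁴ = 3.673×10^-7 m⁴
Effective length L_e = K·L = 0.7 × 6.21 = 4.347 m
P_cr = π²EI / L_e² = π² × 108×10⁹ × 3.673×10^-7 / 4.347² = 2.072×10^4 N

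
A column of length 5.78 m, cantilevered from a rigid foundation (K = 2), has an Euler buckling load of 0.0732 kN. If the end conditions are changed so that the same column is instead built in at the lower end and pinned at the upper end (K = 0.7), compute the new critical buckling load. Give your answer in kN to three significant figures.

P_cr ∝ 1/K², so P_cr,new = P_cr,old × (K_old/K_new)² = 0.0732 × (2/0.7)²
= 0.0732 × 8.163 = 0.598 kN

P_cr ≈ 0.598 kN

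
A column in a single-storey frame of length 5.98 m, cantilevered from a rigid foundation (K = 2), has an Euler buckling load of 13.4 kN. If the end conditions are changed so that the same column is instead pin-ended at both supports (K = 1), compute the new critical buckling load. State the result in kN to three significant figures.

P_cr ∝ 1/K², so P_cr,new = P_cr,old × (K_old/K_new)² = 13.4 × (2/1)²
= 13.4 × 4.000 = 53.6 kN

P_cr ≈ 53.6 kN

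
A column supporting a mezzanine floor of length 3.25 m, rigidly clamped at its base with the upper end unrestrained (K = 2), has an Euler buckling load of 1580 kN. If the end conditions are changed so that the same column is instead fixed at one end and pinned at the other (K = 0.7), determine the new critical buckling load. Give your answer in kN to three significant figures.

P_cr ∝ 1/K², so P_cr,new = P_cr,old × (K_old/K_new)² = 1580 × (2/0.7)²
= 1580 × 8.163 = 12900 kN

P_cr ≈ 12900 kN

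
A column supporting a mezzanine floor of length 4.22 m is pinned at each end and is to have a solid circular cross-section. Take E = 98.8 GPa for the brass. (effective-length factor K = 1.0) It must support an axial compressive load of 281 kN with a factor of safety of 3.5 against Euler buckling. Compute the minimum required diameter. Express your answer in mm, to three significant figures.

Required P_cr = n·P = 3.5 × 281 = 983.5 kN
L_e = K·L = 1 × 4.22 = 4.220 m
Required I = P_cr·L_e²/(π²E) = 9.835×10^5 × 4.220² / (π² × 9.88×10^10) = 1.796×10^-5 m⁴
I_req = 1.796×10^7 mm⁴
Solid circle: I = πd⁴/64  ⇒  d = (64I/π)^(1/4) = (64×1.796×10^7/π)^(1/4) = 138 mm

d ≈ 138 mm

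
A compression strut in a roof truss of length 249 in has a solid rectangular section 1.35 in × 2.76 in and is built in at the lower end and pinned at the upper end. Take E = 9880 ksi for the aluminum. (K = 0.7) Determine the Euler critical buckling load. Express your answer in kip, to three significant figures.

P_cr ≈ 1.82 kip

Buckling occurs about the weak axis: I_min = h·b³/12 with b = 1.35 in (the shorter side).
I_min = 2.76×1.35³/12 = 0.5659 in⁴
Effective length L_e = K·L = 0.7 × 249 = 174.3 in
P_cr = π²EI / L_e² = π² × 9880×10³ × 0.5659 / 174.3² = 1.816×10^3 lb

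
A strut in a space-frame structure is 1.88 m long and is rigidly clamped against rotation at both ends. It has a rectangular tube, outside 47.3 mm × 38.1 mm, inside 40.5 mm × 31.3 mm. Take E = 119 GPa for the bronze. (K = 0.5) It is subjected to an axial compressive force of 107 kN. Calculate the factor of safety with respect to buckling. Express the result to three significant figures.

Weak-axis I_min = (h_o·b_o³ − h_i·b_i³)/12 with b_o = 38.1, b_i = 31.30 mm (shorter outer/inner sides).
I_min = (47.3×38.1³ − 40.50×31.30³)/12 = 1.145×10^5 mm⁴
I = 1.145×10^5 mm⁴ = 1.145×10^-7 m⁴
Effective length L_e = K·L = 0.5 × 1.88 = 0.9400 m
P_cr = π²EI / L_e² = π² × 119×10⁹ × 1.145×10^-7 / 0.9400² = 1.522×10^5 N
Factor of safety n = P_cr / P = 152.20 / 107 = 1.42

n ≈ 1.42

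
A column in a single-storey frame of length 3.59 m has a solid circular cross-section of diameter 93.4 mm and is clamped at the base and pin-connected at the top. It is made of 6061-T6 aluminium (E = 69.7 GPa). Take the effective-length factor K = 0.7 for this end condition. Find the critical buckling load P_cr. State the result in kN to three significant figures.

P_cr ≈ 407 kN

I = πd⁴/64 = π×93.4⁴/64 = 3.736×10^6 mm⁴
I = 3.736×10^6 mm⁴ = 3.736×10^-6 m⁴
Effective length L_e = K·L = 0.7 × 3.59 = 2.513 m
P_cr = π²EI / L_e² = π² × 69.7×10⁹ × 3.736×10^-6 / 2.513² = 4.069×10^5 N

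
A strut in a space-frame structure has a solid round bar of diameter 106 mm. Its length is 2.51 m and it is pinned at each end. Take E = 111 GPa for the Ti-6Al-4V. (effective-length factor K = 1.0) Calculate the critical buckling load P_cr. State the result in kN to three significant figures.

I = πd⁴/64 = π×106⁴/64 = 6.197×10^6 mm⁴
I = 6.197×10^6 mm⁴ = 6.197×10^-6 m⁴
Effective length L_e = K·L = 1 × 2.51 = 2.510 m
P_cr = π²EI / L_e² = π² × 111×10⁹ × 6.197×10^-6 / 2.510² = 1.078×10^6 N

P_cr ≈ 1080 kN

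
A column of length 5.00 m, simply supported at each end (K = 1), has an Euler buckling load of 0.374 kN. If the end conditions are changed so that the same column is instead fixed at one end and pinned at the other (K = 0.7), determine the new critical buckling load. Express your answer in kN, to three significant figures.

P_cr ∝ 1/K², so P_cr,new = P_cr,old × (K_old/K_new)² = 0.374 × (1/0.7)²
= 0.374 × 2.041 = 0.763 kN

P_cr ≈ 0.763 kN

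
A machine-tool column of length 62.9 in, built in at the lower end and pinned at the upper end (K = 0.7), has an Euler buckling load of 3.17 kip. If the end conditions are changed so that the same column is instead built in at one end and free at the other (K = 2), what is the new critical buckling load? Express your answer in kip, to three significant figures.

P_cr ≈ 0.388 kip

P_cr ∝ 1/K², so P_cr,new = P_cr,old × (K_old/K_new)² = 3.17 × (0.7/2)²
= 3.17 × 0.1225 = 0.388 kip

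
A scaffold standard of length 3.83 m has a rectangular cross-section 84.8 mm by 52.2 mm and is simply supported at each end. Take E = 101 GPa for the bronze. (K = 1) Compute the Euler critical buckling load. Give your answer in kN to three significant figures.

Buckling occurs about the weak axis: I_min = h·b³/12 with b = 52.2 mm (the shorter side).
I_min = 84.8×52.2³/12 = 1.005×10^6 mm⁴
I = 1.005×10^6 mm⁴ = 1.005×10^-6 m⁴
Effective length L_e = K·L = 1 × 3.83 = 3.830 m
P_cr = π²EI / L_e² = π² × 101×10⁹ × 1.005×10^-6 / 3.830² = 6.830×10^4 N

P_cr ≈ 68.3 kN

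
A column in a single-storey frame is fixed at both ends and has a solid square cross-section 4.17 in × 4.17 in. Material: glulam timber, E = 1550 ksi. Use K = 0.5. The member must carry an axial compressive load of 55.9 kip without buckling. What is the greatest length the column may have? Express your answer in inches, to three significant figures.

I = a⁴/12 = 4.17⁴/12 = 25.20 in⁴
At the buckling limit P_cr = P = 5.590×10^4 lb
From P_cr = π²EI/(K·L)²:  L = (1/K)·√(π²EI/P_cr) = (1/0.5)·√(π²×1.55×10^6×25.20/5.590×10^4)
L = 166 in

L_max ≈ 166 in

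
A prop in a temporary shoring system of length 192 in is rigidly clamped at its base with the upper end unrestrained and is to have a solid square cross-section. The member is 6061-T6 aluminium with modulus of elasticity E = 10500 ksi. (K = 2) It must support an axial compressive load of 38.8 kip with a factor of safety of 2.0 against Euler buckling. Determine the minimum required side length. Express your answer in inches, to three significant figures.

Required P_cr = n·P = 2.0 × 38.8 = 77.60 kip
L_e = K·L = 2 × 192 = 384.0 in
Required I = P_cr·L_e²/(π²E) = 7.760×10^4 × 384.0² / (π² × 1.05×10^7) = 110.4 in⁴
Solid square: I = a⁴/12  ⇒  a = (12I)^(1/4) = (12×110.4)^(1/4) = 6.03 in

a ≈ 6.03 in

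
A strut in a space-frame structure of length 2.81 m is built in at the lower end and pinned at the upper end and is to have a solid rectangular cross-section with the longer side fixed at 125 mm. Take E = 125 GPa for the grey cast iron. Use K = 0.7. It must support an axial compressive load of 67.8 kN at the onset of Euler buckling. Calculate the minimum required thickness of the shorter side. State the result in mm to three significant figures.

L_e = K·L = 0.7 × 2.81 = 1.967 m
Required I = P_cr·L_e²/(π²E) = 6.780×10^4 × 1.967² / (π² × 1.25×10^11) = 2.126×10^-7 m⁴
I_req = 2.126×10^5 mm⁴
Rectangle, weak axis: I_min = h·b³/12 with h = 125 mm fixed  ⇒  b = (12I/h)^(1/3) = 27.3 mm

b ≈ 27.3 mm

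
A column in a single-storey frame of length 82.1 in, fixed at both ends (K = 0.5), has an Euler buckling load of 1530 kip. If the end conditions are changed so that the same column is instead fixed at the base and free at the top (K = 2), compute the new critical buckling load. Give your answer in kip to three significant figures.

P_cr ≈ 95.6 kip

P_cr ∝ 1/K², so P_cr,new = P_cr,old × (K_old/K_new)² = 1530 × (0.5/2)²
= 1530 × 0.06250 = 95.6 kip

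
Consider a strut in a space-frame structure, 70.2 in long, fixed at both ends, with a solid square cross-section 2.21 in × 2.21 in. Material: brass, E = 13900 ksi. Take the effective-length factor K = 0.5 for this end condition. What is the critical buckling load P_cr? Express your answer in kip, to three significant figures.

I = a⁴/12 = 2.21⁴/12 = 1.988 in⁴
Effective length L_e = K·L = 0.5 × 70.2 = 35.10 in
P_cr = π²EI / L_e² = π² × 13900×10³ × 1.988 / 35.10² = 2.214×10^5 lb

P_cr ≈ 221 kip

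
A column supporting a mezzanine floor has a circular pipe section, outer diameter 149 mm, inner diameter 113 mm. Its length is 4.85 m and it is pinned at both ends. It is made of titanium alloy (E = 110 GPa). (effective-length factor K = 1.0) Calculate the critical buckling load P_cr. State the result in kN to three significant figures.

P_cr ≈ 747 kN

d_o = 149 mm, d_i = 113 mm
I = π(d_o⁴ − d_i⁴)/64 = π(149⁴ − 113.0⁴)/64 = 1.619×10^7 mm⁴
I = 1.619×10^7 mm⁴ = 1.619×10^-5 m⁴
Effective length L_e = K·L = 1 × 4.85 = 4.850 m
P_cr = π²EI / L_e² = π² × 110×10⁹ × 1.619×10^-5 / 4.850² = 7.473×10^5 N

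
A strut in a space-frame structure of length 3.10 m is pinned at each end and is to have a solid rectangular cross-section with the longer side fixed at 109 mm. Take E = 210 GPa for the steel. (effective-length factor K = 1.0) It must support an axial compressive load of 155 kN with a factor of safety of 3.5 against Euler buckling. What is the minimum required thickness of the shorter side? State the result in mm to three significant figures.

b ≈ 65.2 mm

Required P_cr = n·P = 3.5 × 155 = 542.5 kN
L_e = K·L = 1 × 3.10 = 3.100 m
Required I = P_cr·L_e²/(π²E) = 5.425×10^5 × 3.100² / (π² × 2.10×10^11) = 2.515×10^-6 m⁴
I_req = 2.515×10^6 mm⁴
Rectangle, weak axis: I_min = h·b³/12 with h = 109 mm fixed  ⇒  b = (12I/h)^(1/3) = 65.2 mm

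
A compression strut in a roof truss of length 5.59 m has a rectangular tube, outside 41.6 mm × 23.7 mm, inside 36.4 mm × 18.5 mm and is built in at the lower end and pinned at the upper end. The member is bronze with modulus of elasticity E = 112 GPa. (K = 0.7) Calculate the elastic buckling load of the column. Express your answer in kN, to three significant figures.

Weak-axis I_min = (h_o·b_o³ − h_i·b_i³)/12 with b_o = 23.7, b_i = 18.50 mm (shorter outer/inner sides).
I_min = (41.6×23.7³ − 36.40×18.50³)/12 = 2.694×10^4 mm⁴
I = 2.694×10^4 mm⁴ = 2.694×10^-8 m⁴
Effective length L_e = K·L = 0.7 × 5.59 = 3.913 m
P_cr = π²EI / L_e² = π² × 112×10⁹ × 2.694×10^-8 / 3.913² = 1.945×10^3 N

P_cr ≈ 1.95 kN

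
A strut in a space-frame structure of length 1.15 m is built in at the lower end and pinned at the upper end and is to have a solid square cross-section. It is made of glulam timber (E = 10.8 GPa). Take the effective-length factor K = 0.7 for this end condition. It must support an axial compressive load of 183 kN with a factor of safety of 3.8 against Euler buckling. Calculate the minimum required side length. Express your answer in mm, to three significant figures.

Required P_cr = n·P = 3.8 × 183 = 695.4 kN
L_e = K·L = 0.7 × 1.15 = 0.8050 m
Required I = P_cr·L_e²/(π²E) = 6.954×10^5 × 0.8050² / (π² × 1.08×10^10) = 4.228×10^-6 m⁴
I_req = 4.228×10^6 mm⁴
Solid square: I = a⁴/12  ⇒  a = (12I)^(1/4) = (12×4.228×10^6)^(1/4) = 84.4 mm

a ≈ 84.4 mm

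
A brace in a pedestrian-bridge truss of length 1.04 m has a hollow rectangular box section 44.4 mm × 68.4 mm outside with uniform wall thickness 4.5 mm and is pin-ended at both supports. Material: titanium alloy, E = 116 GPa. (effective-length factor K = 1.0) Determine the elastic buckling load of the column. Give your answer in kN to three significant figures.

Inner dimensions: h_i = 68.4 − 2×4.5 = 59.40 mm, b_i = 44.4 − 2×4.5 = 35.40 mm
Weak-axis I_min = (h_o·b_o³ − h_i·b_i³)/12 with b_o = 44.4, b_i = 35.40 mm (shorter outer/inner sides).
I_min = (68.4×44.4³ − 59.40×35.40³)/12 = 2.793×10^5 mm⁴
I = 2.793×10^5 mm⁴ = 2.793×10^-7 m⁴
Effective length L_e = K·L = 1 × 1.04 = 1.040 m
P_cr = π²EI / L_e² = π² × 116×10⁹ × 2.793×10^-7 / 1.040² = 2.957×10^5 N

P_cr ≈ 296 kN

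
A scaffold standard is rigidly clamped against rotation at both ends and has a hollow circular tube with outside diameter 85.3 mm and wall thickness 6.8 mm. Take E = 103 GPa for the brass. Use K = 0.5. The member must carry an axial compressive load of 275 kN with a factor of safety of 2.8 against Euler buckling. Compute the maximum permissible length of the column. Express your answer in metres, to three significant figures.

Inner diameter d_i = 85.3 − 2×6.8 = 71.70 mm
I = π(d_o⁴ − d_i⁴)/64 = π(85.3⁴ − 71.70⁴)/64 = 1.301×10^6 mm⁴
I = 1.301×10^-6 m⁴
Required critical load P_cr = n·P = 2.8 × 275 = 770.0 kN = 7.700×10^5 N
From P_cr = π²EI/(K·L)²:  L = (1/K)·√(π²EI/P_cr) = (1/0.5)·√(π²×1.03×10^11×1.301×10^-6/7.700×10^5)
L = 2.62 m

L_max ≈ 2.62 m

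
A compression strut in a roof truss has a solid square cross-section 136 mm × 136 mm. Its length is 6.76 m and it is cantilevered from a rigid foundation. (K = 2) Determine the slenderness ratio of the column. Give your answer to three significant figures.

λ ≈ 344

For a square r = a/√12 = 136/√12 = 39.26 mm
L_e = K·L = 2 × 6.76 m = 13.52 m = 13520 mm
λ = L_e / r_min = 13520 / 39.26 = 344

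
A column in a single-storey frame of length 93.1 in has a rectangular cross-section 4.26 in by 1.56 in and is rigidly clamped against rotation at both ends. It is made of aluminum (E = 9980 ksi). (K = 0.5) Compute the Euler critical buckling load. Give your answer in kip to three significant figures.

Buckling occurs about the weak axis: I_min = h·b³/12 with b = 1.56 in (the shorter side).
I_min = 4.26×1.56³/12 = 1.348 in⁴
Effective length L_e = K·L = 0.5 × 93.1 = 46.55 in
P_cr = π²EI / L_e² = π² × 9980×10³ × 1.348 / 46.55² = 6.126×10^4 lb

P_cr ≈ 61.3 kip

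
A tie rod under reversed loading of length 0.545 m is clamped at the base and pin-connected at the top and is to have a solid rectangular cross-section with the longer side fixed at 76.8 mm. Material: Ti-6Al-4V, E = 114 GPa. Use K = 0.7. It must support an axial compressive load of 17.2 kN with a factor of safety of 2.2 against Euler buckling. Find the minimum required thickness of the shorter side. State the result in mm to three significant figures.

b ≈ 9.15 mm

Required P_cr = n·P = 2.2 × 17.2 = 37.84 kN
L_e = K·L = 0.7 × 0.545 = 0.3815 m
Required I = P_cr·L_e²/(π²E) = 3.784×10^4 × 0.3815² / (π² × 1.14×10^11) = 4.895×10^-9 m⁴
I_req = 4.895×10^3 mm⁴
Rectangle, weak axis: I_min = h·b³/12 with h = 76.8 mm fixed  ⇒  b = (12I/h)^(1/3) = 9.15 mm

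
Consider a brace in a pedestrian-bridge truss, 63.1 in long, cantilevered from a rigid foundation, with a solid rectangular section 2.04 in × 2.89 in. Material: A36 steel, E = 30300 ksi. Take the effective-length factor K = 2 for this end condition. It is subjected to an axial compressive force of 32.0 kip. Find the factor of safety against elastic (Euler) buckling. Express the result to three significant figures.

Buckling occurs about the weak axis: I_min = h·b³/12 with b = 2.04 in (the shorter side).
I_min = 2.89×2.04³/12 = 2.045 in⁴
Effective length L_e = K·L = 2 × 63.1 = 126.2 in
P_cr = π²EI / L_e² = π² × 30300×10³ × 2.045 / 126.2² = 3.839×10^4 lb
Factor of safety n = P_cr / P = 38.391 / 32.0 = 1.20

n ≈ 1.20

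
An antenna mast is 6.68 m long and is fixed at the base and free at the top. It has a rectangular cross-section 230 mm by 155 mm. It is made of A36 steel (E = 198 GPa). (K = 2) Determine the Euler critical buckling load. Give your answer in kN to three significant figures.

P_cr ≈ 781 kN

Buckling occurs about the weak axis: I_min = h·b³/12 with b = 155 mm (the shorter side).
I_min = 230×155³/12 = 7.137×10^7 mm⁴
I = 7.137×10^7 mm⁴ = 7.137×10^-5 m⁴
Effective length L_e = K·L = 2 × 6.68 = 13.36 m
P_cr = π²EI / L_e² = π² × 198×10⁹ × 7.137×10^-5 / 13.36² = 7.814×10^5 N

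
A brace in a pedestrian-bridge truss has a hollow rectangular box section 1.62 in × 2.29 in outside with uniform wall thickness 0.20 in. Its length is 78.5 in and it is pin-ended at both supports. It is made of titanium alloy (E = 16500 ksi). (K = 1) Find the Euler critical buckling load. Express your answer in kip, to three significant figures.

Inner dimensions: h_i = 2.29 − 2×0.20 = 1.890 in, b_i = 1.62 − 2×0.20 = 1.220 in
Weak-axis I_min = (h_o·b_o³ − h_i·b_i³)/12 with b_o = 1.62, b_i = 1.220 in (shorter outer/inner sides).
I_min = (2.29×1.62³ − 1.890×1.220³)/12 = 0.5253 in⁴
Effective length L_e = K·L = 1 × 78.5 = 78.50 in
P_cr = π²EI / L_e² = π² × 16500×10³ × 0.5253 / 78.50² = 1.388×10^4 lb

P_cr ≈ 13.9 kip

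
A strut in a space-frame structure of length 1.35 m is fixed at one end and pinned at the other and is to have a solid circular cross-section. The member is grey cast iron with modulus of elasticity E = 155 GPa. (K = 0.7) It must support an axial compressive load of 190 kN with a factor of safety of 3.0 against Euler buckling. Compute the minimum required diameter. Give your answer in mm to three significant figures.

Required P_cr = n·P = 3.0 × 190 = 570.0 kN
L_e = K·L = 0.7 × 1.35 = 0.9450 m
Required I = P_cr·L_e²/(π²E) = 5.700×10^5 × 0.9450² / (π² × 1.55×10^11) = 3.327×10^-7 m⁴
I_req = 3.327×10^5 mm⁴
Solid circle: I = πd⁴/64  ⇒  d = (64I/π)^(1/4) = (64×3.327×10^5/π)^(1/4) = 51.0 mm

d ≈ 51.0 mm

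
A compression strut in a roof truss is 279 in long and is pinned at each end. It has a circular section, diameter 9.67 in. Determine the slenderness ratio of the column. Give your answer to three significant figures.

λ ≈ 115

I = πd⁴/64 = π×9.67⁴/64 = 429.2 in⁴
A = 73.44 in²;  r_min = √(I/A) = √(429.2/73.44) = 2.418 in
L_e = K·L = 1 × 279 = 279.0 in
λ = L_e / r_min = 279.00 / 2.418 = 115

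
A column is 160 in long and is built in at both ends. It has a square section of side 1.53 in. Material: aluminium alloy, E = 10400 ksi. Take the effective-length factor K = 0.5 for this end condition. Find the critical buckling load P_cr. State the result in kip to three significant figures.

P_cr ≈ 7.32 kip

I = a⁴/12 = 1.53⁴/12 = 0.4567 in⁴
Effective length L_e = K·L = 0.5 × 160 = 80.00 in
P_cr = π²EI / L_e² = π² × 10400×10³ × 0.4567 / 80.00² = 7.324×10^3 lb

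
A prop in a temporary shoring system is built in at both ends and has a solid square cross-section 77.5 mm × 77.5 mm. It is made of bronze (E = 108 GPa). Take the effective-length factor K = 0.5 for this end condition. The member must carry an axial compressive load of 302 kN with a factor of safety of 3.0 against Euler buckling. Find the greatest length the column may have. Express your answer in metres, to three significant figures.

L_max ≈ 3.76 m

I = a⁴/12 = 77.5⁴/12 = 3.006×10^6 mm⁴
I = 3.006×10^-6 m⁴
Required critical load P_cr = n·P = 3.0 × 302 = 906.0 kN = 9.060×10^5 N
From P_cr = π²EI/(K·L)²:  L = (1/K)·√(π²EI/P_cr) = (1/0.5)·√(π²×1.08×10^11×3.006×10^-6/9.060×10^5)
L = 3.76 m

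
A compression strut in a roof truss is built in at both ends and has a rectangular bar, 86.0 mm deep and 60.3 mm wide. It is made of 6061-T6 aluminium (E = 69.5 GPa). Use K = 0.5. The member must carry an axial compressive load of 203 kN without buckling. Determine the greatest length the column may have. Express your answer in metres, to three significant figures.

Buckling occurs about the weak axis: I_min = h·b³/12 with b = 60.3 mm (the shorter side).
I_min = 86.0×60.3³/12 = 1.571×10^6 mm⁴
I = 1.571×10^-6 m⁴
At the buckling limit P_cr = P = 2.030×10^5 N
From P_cr = π²EI/(K·L)²:  L = (1/K)·√(π²EI/P_cr) = (1/0.5)·√(π²×6.95×10^10×1.571×10^-6/2.030×10^5)
L = 4.61 m

L_max ≈ 4.61 m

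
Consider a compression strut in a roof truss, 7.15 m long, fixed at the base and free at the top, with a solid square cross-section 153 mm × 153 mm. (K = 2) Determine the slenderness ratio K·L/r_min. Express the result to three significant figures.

λ ≈ 324

I = a⁴/12 = 153⁴/12 = 4.567×10^7 mm⁴
A = 2.341×10^4 mm²;  r_min = √(I/A) = √(4.567×10^7/2.341×10^4) = 44.17 mm
L_e = K·L = 2 × 7.15 m = 14.30 m = 14300 mm
λ = L_e / r_min = 14300 / 44.17 = 324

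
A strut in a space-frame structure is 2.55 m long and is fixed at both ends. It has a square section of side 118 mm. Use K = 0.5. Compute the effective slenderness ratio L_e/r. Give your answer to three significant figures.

I = a⁴/12 = 118⁴/12 = 1.616×10^7 mm⁴
A = 1.392×10^4 mm²;  r_min = √(I/A) = √(1.616×10^7/1.392×10^4) = 34.06 mm
L_e = K·L = 0.5 × 2.55 m = 1.275 m = 1275.0 mm
λ = L_e / r_min = 1275.0 / 34.06 = 37.4

λ ≈ 37.4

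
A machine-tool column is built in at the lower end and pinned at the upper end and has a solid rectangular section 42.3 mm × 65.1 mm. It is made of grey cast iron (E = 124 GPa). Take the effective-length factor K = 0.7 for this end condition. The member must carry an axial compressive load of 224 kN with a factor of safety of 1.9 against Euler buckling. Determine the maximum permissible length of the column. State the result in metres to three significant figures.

L_max ≈ 1.55 m

Buckling occurs about the weak axis: I_min = h·b³/12 with b = 42.3 mm (the shorter side).
I_min = 65.1×42.3³/12 = 4.106×10^5 mm⁴
I = 4.106×10^-7 m⁴
Required critical load P_cr = n·P = 1.9 × 224 = 425.6 kN = 4.256×10^5 N
From P_cr = π²EI/(K·L)²:  L = (1/K)·√(π²EI/P_cr) = (1/0.7)·√(π²×1.24×10^11×4.106×10^-7/4.256×10^5)
L = 1.55 m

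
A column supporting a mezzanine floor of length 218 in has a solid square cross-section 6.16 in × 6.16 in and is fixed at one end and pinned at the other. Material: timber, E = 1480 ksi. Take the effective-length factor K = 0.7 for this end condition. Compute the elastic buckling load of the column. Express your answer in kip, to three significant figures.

I = a⁴/12 = 6.16⁴/12 = 120.0 in⁴
Effective length L_e = K·L = 0.7 × 218 = 152.6 in
P_cr = π²EI / L_e² = π² × 1480×10³ × 120.0 / 152.6² = 7.527×10^4 lb

P_cr ≈ 75.3 kip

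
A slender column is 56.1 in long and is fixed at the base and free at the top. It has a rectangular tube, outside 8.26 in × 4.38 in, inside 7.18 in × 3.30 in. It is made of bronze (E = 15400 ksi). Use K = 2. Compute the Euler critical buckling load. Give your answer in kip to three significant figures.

P_cr ≈ 439 kip

Weak-axis I_min = (h_o·b_o³ − h_i·b_i³)/12 with b_o = 4.38, b_i = 3.300 in (shorter outer/inner sides).
I_min = (8.26×4.38³ − 7.180×3.300³)/12 = 36.34 in⁴
Effective length L_e = K·L = 2 × 56.1 = 112.2 in
P_cr = π²EI / L_e² = π² × 15400×10³ × 36.34 / 112.2² = 4.387×10^5 lb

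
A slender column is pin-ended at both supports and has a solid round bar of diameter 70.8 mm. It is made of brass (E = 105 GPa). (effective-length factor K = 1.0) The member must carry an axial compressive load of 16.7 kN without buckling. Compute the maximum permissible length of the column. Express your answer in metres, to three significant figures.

I = πd⁴/64 = π×70.8⁴/64 = 1.233×10^6 mm⁴
I = 1.233×10^-6 m⁴
At the buckling limit P_cr = P = 1.670×10^4 N
From P_cr = π²EI/(K·L)²:  L = (1/K)·√(π²EI/P_cr) = (1/1)·√(π²×1.05×10^11×1.233×10^-6/1.670×10^4)
L = 8.75 m

L_max ≈ 8.75 m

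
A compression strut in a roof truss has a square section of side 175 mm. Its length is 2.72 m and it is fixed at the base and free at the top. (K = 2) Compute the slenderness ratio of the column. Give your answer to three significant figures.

For a square r = a/√12 = 175/√12 = 50.52 mm
L_e = K·L = 2 × 2.72 m = 5.440 m = 5440.0 mm
λ = L_e / r_min = 5440.0 / 50.52 = 108

λ ≈ 108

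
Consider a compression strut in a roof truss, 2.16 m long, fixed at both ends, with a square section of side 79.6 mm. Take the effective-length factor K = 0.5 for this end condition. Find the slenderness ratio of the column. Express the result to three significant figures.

For a square r = a/√12 = 79.6/√12 = 22.98 mm
L_e = K·L = 0.5 × 2.16 m = 1.080 m = 1080.0 mm
λ = L_e / r_min = 1080.0 / 22.98 = 47.0

λ ≈ 47.0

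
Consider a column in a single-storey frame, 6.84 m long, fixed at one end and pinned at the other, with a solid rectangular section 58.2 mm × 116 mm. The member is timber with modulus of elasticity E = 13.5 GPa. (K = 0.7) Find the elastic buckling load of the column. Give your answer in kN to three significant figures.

P_cr ≈ 11.1 kN

Buckling occurs about the weak axis: I_min = h·b³/12 with b = 58.2 mm (the shorter side).
I_min = 116×58.2³/12 = 1.906×10^6 mm⁴
I = 1.906×10^6 mm⁴ = 1.906×10^-6 m⁴
Effective length L_e = K·L = 0.7 × 6.84 = 4.788 m
P_cr = π²EI / L_e² = π² × 13.5×10⁹ × 1.906×10^-6 / 4.788² = 1.108×10^4 N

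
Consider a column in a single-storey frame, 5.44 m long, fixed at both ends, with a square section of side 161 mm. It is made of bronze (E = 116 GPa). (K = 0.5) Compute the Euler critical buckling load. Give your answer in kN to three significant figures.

I = a⁴/12 = 161⁴/12 = 5.599×10^7 mm⁴
I = 5.599×10^7 mm⁴ = 5.599×10^-5 m⁴
Effective length L_e = K·L = 0.5 × 5.44 = 2.720 m
P_cr = π²EI / L_e² = π² × 116×10⁹ × 5.599×10^-5 / 2.720² = 8.664×10^6 N

P_cr ≈ 8660 kN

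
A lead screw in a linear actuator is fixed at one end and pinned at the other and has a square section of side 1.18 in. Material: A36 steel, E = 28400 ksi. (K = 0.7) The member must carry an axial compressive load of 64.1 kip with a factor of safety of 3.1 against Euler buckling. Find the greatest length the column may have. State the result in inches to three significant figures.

I = a⁴/12 = 1.18⁴/12 = 0.1616 in⁴
Required critical load P_cr = n·P = 3.1 × 64.1 = 198.7 kip = 1.987×10^5 lb
From P_cr = π²EI/(K·L)²:  L = (1/K)·√(π²EI/P_cr) = (1/0.7)·√(π²×2.84×10^7×0.1616/1.987×10^5)
L = 21.6 in

L_max ≈ 21.6 in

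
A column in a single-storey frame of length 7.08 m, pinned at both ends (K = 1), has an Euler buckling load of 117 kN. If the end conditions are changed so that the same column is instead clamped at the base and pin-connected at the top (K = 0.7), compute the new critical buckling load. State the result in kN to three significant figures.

P_cr ≈ 239 kN

P_cr ∝ 1/K², so P_cr,new = P_cr,old × (K_old/K_new)² = 117 × (1/0.7)²
= 117 × 2.041 = 239 kN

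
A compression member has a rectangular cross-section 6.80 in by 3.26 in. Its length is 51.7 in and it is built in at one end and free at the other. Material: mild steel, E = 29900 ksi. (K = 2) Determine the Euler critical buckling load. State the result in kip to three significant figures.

P_cr ≈ 542 kip

Buckling occurs about the weak axis: I_min = h·b³/12 with b = 3.26 in (the shorter side).
I_min = 6.80×3.26³/12 = 19.63 in⁴
Effective length L_e = K·L = 2 × 51.7 = 103.4 in
P_cr = π²EI / L_e² = π² × 29900×10³ × 19.63 / 103.4² = 5.419×10^5 lb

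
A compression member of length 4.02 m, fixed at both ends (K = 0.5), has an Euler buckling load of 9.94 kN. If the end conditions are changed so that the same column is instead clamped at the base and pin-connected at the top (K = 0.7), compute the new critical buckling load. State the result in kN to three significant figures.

P_cr ∝ 1/K², so P_cr,new = P_cr,old × (K_old/K_new)² = 9.94 × (0.5/0.7)²
= 9.94 × 0.5102 = 5.07 kN

P_cr ≈ 5.07 kN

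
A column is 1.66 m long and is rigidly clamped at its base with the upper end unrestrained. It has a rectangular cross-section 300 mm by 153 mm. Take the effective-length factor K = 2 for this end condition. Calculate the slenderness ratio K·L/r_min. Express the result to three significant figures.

λ ≈ 75.2

For a rectangle r_min = b/√12 = 153/√12 = 44.17 mm
L_e = K·L = 2 × 1.66 m = 3.320 m = 3320.0 mm
λ = L_e / r_min = 3320.0 / 44.17 = 75.2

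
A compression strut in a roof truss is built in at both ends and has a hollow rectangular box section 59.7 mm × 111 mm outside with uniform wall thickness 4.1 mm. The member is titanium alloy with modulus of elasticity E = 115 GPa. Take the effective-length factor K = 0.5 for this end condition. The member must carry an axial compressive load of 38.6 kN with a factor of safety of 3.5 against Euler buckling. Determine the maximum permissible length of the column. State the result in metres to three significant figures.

Inner dimensions: h_i = 111 − 2×4.1 = 102.8 mm, b_i = 59.7 − 2×4.1 = 51.50 mm
Weak-axis I_min = (h_o·b_o³ − h_i·b_i³)/12 with b_o = 59.7, b_i = 51.50 mm (shorter outer/inner sides).
I_min = (111×59.7³ − 102.8×51.50³)/12 = 7.981×10^5 mm⁴
I = 7.981×10^-7 m⁴
Required critical load P_cr = n·P = 3.5 × 38.6 = 135.1 kN = 1.351×10^5 N
From P_cr = π²EI/(K·L)²:  L = (1/K)·√(π²EI/P_cr) = (1/0.5)·√(π²×1.15×10^11×7.981×10^-7/1.351×10^5)
L = 5.18 m

L_max ≈ 5.18 m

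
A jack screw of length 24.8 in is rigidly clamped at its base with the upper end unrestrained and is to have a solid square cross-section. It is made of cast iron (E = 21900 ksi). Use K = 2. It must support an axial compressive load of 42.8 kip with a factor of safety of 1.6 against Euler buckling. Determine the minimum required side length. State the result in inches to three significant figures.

a ≈ 1.75 in

Required P_cr = n·P = 1.6 × 42.8 = 68.48 kip
L_e = K·L = 2 × 24.8 = 49.60 in
Required I = P_cr·L_e²/(π²E) = 6.848×10^4 × 49.60² / (π² × 2.19×10^7) = 0.7794 in⁴
Solid square: I = a⁴/12  ⇒  a = (12I)^(1/4) = (12×0.7794)^(1/4) = 1.75 in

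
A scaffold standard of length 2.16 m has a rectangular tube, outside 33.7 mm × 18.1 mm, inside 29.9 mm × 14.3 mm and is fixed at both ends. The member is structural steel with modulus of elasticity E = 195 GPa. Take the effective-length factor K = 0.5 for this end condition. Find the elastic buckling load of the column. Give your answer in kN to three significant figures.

Weak-axis I_min = (h_o·b_o³ − h_i·b_i³)/12 with b_o = 18.1, b_i = 14.30 mm (shorter outer/inner sides).
I_min = (33.7×18.1³ − 29.90×14.30³)/12 = 9.367×10^3 mm⁴
I = 9.367×10^3 mm⁴ = 9.367×10^-9 m⁴
Effective length L_e = K·L = 0.5 × 2.16 = 1.080 m
P_cr = π²EI / L_e² = π² × 195×10⁹ × 9.367×10^-9 / 1.080² = 1.545×10^4 N

P_cr ≈ 15.5 kN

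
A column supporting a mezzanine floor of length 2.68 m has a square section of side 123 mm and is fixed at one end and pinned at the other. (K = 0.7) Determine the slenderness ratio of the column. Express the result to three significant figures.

λ ≈ 52.8

I = a⁴/12 = 123⁴/12 = 1.907×10^7 mm⁴
A = 1.513×10^4 mm²;  r_min = √(I/A) = √(1.907×10^7/1.513×10^4) = 35.51 mm
L_e = K·L = 0.7 × 2.68 m = 1.876 m = 1876.0 mm
λ = L_e / r_min = 1876.0 / 35.51 = 52.8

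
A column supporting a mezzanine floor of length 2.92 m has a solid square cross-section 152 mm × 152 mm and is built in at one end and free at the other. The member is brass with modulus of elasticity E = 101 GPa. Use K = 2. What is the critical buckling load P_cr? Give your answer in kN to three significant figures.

I = a⁴/12 = 152⁴/12 = 4.448×10^7 mm⁴
I = 4.448×10^7 mm⁴ = 4.448×10^-5 m⁴
Effective length L_e = K·L = 2 × 2.92 = 5.840 m
P_cr = π²EI / L_e² = π² × 101×10⁹ × 4.448×10^-5 / 5.840² = 1.300×10^6 N

P_cr ≈ 1300 kN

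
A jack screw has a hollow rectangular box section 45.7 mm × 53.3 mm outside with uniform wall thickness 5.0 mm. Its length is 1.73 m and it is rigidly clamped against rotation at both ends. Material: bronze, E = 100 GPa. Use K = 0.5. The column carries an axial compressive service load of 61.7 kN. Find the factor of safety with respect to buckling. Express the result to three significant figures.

n ≈ 5.55

Inner dimensions: h_i = 53.3 − 2×5.0 = 43.30 mm, b_i = 45.7 − 2×5.0 = 35.70 mm
Weak-axis I_min = (h_o·b_o³ − h_i·b_i³)/12 with b_o = 45.7, b_i = 35.70 mm (shorter outer/inner sides).
I_min = (53.3×45.7³ − 43.30×35.70³)/12 = 2.598×10^5 mm⁴
I = 2.598×10^5 mm⁴ = 2.598×10^-7 m⁴
Effective length L_e = K·L = 0.5 × 1.73 = 0.8650 m
P_cr = π²EI / L_e² = π² × 100×10⁹ × 2.598×10^-7 / 0.8650² = 3.426×10^5 N
Factor of safety n = P_cr / P = 342.63 / 61.7 = 5.55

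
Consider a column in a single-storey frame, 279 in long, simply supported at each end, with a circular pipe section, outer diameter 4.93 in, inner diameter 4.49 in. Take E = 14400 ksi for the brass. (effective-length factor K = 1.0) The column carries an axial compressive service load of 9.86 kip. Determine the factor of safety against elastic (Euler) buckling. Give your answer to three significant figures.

n ≈ 1.68

d_o = 4.93 in, d_i = 4.49 in
I = π(d_o⁴ − d_i⁴)/64 = π(4.93⁴ − 4.490⁴)/64 = 9.047 in⁴
Effective length L_e = K·L = 1 × 279 = 279.0 in
P_cr = π²EI / L_e² = π² × 14400×10³ × 9.047 / 279.0² = 1.652×10^4 lb
Factor of safety n = P_cr / P = 16.518 / 9.86 = 1.68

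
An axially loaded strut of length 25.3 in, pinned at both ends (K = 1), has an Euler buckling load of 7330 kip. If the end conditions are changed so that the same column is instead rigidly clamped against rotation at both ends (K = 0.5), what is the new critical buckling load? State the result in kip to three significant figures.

P_cr ∝ 1/K², so P_cr,new = P_cr,old × (K_old/K_new)² = 7330 × (1/0.5)²
= 7330 × 4.000 = 29300 kip

P_cr ≈ 29300 kip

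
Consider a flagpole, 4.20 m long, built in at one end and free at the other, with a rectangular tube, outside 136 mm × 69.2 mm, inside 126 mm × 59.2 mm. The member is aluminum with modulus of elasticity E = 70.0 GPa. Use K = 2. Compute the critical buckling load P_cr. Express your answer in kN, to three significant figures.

P_cr ≈ 15.4 kN

Weak-axis I_min = (h_o·b_o³ − h_i·b_i³)/12 with b_o = 69.2, b_i = 59.20 mm (shorter outer/inner sides).
I_min = (136×69.2³ − 126.0×59.20³)/12 = 1.577×10^6 mm⁴
I = 1.577×10^6 mm⁴ = 1.577×10^-6 m⁴
Effective length L_e = K·L = 2 × 4.20 = 8.400 m
P_cr = π²EI / L_e² = π² × 70.0×10⁹ × 1.577×10^-6 / 8.400² = 1.544×10^4 N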